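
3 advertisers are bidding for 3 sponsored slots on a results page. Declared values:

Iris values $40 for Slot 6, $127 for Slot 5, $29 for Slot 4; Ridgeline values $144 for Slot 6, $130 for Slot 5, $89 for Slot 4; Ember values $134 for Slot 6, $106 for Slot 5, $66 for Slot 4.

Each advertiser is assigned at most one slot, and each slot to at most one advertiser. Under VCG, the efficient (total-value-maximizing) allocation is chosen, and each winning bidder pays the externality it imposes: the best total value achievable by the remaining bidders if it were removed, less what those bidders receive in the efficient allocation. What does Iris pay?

Efficient allocation: Iris→Slot 5 ($127), Ridgeline→Slot 4 ($89), Ember→Slot 6 ($134); total welfare W = $350.
Iris receives Slot 5 at value $127, so the others get W − 127 = $223.
Without Iris: best allocation of the remaining 2 bidders over all 3 slots is Ridgeline→Slot 5 ($130), Ember→Slot 6 ($134), total $264.
VCG payment = (others' best without Iris) − (others' welfare with Iris) = 264 − 223 = $41.

Iris pays $41.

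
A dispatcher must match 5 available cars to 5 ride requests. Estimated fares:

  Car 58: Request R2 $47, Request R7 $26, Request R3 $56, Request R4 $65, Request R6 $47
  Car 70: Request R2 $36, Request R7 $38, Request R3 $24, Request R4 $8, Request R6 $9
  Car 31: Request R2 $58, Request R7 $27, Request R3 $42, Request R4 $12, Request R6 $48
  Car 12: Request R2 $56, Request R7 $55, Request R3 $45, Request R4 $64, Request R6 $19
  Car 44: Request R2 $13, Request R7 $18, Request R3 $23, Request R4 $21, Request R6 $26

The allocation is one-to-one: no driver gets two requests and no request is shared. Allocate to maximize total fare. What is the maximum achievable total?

Maximum total: $242

This is the linear assignment problem.
Optimal: Car 58→Request R3 ($56), Car 70→Request R7 ($38), Car 31→Request R2 ($58), Car 12→Request R4 ($64), Car 44→Request R6 ($26) — total 56+38+58+64+26 = $242.
Column-greedy (each request in turn goes to its best remaining driver) gives $199, worse by 43.
Next-best assignment: Car 58→Request R4, Car 70→Request R7, Car 31→Request R2, Car 12→Request R3, Car 44→Request R6 = $232.
Swapping Car 44↔Car 31 (Car 44→Request R2 $13, Car 31→Request R6 $48) loses 23.
Checked against all permutations: $242 is optimal.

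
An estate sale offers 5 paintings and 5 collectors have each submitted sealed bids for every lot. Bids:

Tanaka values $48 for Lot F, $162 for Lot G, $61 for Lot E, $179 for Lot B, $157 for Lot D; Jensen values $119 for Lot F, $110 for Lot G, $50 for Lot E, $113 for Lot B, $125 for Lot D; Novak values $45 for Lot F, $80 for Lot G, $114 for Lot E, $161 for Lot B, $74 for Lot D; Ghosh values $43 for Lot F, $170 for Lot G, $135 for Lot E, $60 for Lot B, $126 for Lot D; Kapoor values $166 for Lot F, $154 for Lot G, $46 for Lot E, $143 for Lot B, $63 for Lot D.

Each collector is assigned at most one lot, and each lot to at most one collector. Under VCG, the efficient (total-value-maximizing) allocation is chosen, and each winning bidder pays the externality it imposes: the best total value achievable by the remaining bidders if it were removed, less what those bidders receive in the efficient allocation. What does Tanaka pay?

Tanaka pays $47.

Efficient allocation: Tanaka→Lot B ($179), Jensen→Lot D ($125), Novak→Lot E ($114), Ghosh→Lot G ($170), Kapoor→Lot F ($166); total welfare W = $754.
Tanaka receives Lot B at value $179, so the others get W − 179 = $575.
Without Tanaka: best allocation of the remaining 4 bidders over all 5 lots is Jensen→Lot D ($125), Novak→Lot B ($161), Ghosh→Lot G ($170), Kapoor→Lot F ($166), total $622.
VCG payment = (others' best without Tanaka) − (others' welfare with Tanaka) = 622 − 575 = $47.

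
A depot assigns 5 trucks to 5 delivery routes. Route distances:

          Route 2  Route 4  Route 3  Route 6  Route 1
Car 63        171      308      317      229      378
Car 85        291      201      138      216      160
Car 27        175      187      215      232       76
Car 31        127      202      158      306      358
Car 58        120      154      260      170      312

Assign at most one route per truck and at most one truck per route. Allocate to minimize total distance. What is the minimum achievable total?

Optimal: Car 63→Route 6 (229 km), Car 85→Route 3 (138 km), Car 27→Route 1 (76 km), Car 31→Route 2 (127 km), Car 58→Route 4 (154 km) — total 229+138+76+127+154 = 724 km.
Column-greedy (each route in turn goes to its cheapest remaining truck) gives 1032 km, worse by 308.
Swapping Car 58↔Car 85 (Car 58→Route 3 260 km, Car 85→Route 4 201 km) adds 169.
Every other assignment is strictly worse.

Min total: 724 km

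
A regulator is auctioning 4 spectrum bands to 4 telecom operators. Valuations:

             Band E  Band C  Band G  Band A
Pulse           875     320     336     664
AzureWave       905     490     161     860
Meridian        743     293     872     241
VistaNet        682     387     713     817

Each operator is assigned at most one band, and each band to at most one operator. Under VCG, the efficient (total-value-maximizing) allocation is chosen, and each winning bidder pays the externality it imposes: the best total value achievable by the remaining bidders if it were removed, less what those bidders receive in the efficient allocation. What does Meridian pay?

Efficient allocation: Pulse→Band E ($875M), AzureWave→Band C ($490M), Meridian→Band G ($872M), VistaNet→Band A ($817M); total welfare W = $3054M.
Meridian receives Band G at value $872M, so the others get W − 872 = $2182M.
Without Meridian: best allocation of the remaining 3 bidders over all 4 bands is Pulse→Band E ($875M), AzureWave→Band A ($860M), VistaNet→Band G ($713M), total $2448M.
VCG payment = (others' best without Meridian) − (others' welfare with Meridian) = 2448 − 2182 = $266M.

Meridian pays $266M.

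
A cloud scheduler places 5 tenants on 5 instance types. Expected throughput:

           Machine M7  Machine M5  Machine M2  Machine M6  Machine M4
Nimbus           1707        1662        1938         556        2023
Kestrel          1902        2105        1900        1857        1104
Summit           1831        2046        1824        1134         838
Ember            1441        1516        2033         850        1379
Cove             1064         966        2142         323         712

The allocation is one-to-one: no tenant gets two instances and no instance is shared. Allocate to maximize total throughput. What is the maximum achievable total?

Maximum total: 9509 ops/s

Optimal: Nimbus→Machine M4 (2023 ops/s), Kestrel→Machine M6 (1857 ops/s), Summit→Machine M5 (2046 ops/s), Ember→Machine M7 (1441 ops/s), Cove→Machine M2 (2142 ops/s) — total 2023+1857+2046+1441+2142 = 9509 ops/s.
Max-entry greedy (repeatedly take the single best remaining cell) gives 8951 ops/s, worse by 558.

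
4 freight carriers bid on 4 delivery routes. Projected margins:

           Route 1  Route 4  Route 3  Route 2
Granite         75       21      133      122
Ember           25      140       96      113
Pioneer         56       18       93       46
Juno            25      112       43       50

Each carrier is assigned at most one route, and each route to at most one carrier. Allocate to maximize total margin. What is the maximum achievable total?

Optimal: Granite→Route 3 ($133k), Ember→Route 2 ($113k), Pioneer→Route 1 ($56k), Juno→Route 4 ($112k) — total 133+113+56+112 = $414k.
Max-entry greedy (repeatedly take the single best remaining cell) gives $379k, worse by 35.
Swapping Juno↔Ember (Juno→Route 2 $50k, Ember→Route 4 $140k) loses 35.

Maximum total: $414k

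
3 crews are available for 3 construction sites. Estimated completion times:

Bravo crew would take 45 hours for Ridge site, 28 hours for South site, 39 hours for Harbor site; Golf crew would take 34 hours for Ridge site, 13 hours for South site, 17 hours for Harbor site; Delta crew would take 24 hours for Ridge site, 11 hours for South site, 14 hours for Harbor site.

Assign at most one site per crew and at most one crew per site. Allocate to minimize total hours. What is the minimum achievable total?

Optimal: Bravo crew→South site (28 hours), Golf crew→Harbor site (17 hours), Delta crew→Ridge site (24 hours) — total 28+17+24 = 69 hours.
Min-entry greedy (repeatedly take the single cheapest remaining cell) gives 73 hours, worse by 4.
Swapping Golf crew↔Bravo crew (Golf crew→South site 13 hours, Bravo crew→Harbor site 39 hours) adds 7.

Min total: 69 hours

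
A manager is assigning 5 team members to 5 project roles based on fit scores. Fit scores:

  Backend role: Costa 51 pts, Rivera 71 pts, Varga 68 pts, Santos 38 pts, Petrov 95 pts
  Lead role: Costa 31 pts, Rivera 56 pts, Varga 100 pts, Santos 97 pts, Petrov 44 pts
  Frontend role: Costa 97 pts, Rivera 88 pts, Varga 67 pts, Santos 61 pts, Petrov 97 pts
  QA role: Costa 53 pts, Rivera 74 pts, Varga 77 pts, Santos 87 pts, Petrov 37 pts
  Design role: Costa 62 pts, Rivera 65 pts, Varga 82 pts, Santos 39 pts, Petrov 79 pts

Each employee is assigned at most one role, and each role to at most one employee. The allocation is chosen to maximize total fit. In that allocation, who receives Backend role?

Treat this as an assignment problem: match each employee to one role.
Optimal: Costa→Frontend role (97 pts), Rivera→QA role (74 pts), Varga→Design role (82 pts), Santos→Lead role (97 pts), Petrov→Backend role (95 pts) — total 97+74+82+97+95 = 445 pts.
Column-greedy (each role in turn goes to its best remaining employee) gives 444 pts, worse by 1.
Next-best assignment: Costa→Frontend role, Rivera→Design role, Varga→Lead role, Santos→QA role, Petrov→Backend role = 444 pts.
Checked against all permutations: 445 pts is optimal.
Petrov's own top role is Frontend role (97 pts), but forcing Petrov→Frontend role and reassigning the rest optimally gives only 417 pts — worse by 28.

Petrov receives Backend role.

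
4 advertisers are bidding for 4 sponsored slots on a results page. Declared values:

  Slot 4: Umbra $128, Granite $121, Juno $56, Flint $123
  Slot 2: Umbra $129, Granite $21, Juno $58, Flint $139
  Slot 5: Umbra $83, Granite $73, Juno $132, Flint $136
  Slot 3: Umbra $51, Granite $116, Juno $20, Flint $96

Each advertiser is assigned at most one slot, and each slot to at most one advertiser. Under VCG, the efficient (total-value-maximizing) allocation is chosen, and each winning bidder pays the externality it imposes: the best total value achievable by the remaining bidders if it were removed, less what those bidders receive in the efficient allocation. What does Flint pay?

Flint pays $6.

Efficient allocation: Umbra→Slot 4 ($128), Granite→Slot 3 ($116), Juno→Slot 5 ($132), Flint→Slot 2 ($139); total welfare W = $515.
Flint receives Slot 2 at value $139, so the others get W − 139 = $376.
Without Flint: best allocation of the remaining 3 bidders over all 4 slots is Umbra→Slot 2 ($129), Granite→Slot 4 ($121), Juno→Slot 5 ($132), total $382.
VCG payment = (others' best without Flint) − (others' welfare with Flint) = 382 − 376 = $6.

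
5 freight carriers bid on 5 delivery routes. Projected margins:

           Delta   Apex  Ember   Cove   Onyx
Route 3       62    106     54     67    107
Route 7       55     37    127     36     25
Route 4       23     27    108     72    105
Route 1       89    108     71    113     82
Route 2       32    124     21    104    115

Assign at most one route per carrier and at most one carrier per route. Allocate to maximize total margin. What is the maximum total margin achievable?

Max total: $531k

Treat this as an assignment problem: match each carrier to one route.
Optimal: Delta→Route 3 ($62k), Apex→Route 2 ($124k), Ember→Route 7 ($127k), Cove→Route 1 ($113k), Onyx→Route 4 ($105k) — total 62+124+127+113+105 = $531k.
Max-entry greedy (repeatedly take the single best remaining cell) gives $494k, worse by 37.
No other one-to-one assignment exceeds $531k.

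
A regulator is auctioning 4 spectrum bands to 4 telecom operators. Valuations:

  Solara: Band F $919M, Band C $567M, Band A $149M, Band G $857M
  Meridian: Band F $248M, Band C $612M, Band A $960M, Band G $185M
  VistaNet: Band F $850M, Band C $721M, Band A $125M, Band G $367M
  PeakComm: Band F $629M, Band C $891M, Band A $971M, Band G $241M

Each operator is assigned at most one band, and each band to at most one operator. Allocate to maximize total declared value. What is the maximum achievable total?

Max total: $3558M

Optimal: Solara→Band G ($857M), Meridian→Band A ($960M), VistaNet→Band F ($850M), PeakComm→Band C ($891M) — total 857+960+850+891 = $3558M.
Row-greedy (each operator in turn takes its best remaining band) gives $2841M, worse by 717.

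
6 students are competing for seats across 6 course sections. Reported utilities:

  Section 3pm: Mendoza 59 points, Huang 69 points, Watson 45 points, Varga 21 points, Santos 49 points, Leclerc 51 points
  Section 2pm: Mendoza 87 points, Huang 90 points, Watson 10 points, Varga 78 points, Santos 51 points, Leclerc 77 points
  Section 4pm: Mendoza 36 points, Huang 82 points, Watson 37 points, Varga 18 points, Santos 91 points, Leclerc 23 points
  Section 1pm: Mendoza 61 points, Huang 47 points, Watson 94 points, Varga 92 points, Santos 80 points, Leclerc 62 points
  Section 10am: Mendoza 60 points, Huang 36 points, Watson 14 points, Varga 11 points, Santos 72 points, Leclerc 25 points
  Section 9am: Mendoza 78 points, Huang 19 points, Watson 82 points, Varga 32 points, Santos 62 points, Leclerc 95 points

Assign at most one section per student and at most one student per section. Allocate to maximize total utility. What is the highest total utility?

Maximum total: 487 points

Optimal: Mendoza→Section 10am (60 points), Huang→Section 3pm (69 points), Watson→Section 1pm (94 points), Varga→Section 2pm (78 points), Santos→Section 4pm (91 points), Leclerc→Section 9am (95 points) — total 60+69+94+78+91+95 = 487 points.
Next-best assignment: Mendoza→Section 3pm, Huang→Section 4pm, Watson→Section 1pm, Varga→Section 2pm, Santos→Section 10am, Leclerc→Section 9am = 480 points.
Swapping Varga↔Huang (Varga→Section 3pm 21 points, Huang→Section 2pm 90 points) loses 36.
No other one-to-one assignment exceeds 487 points.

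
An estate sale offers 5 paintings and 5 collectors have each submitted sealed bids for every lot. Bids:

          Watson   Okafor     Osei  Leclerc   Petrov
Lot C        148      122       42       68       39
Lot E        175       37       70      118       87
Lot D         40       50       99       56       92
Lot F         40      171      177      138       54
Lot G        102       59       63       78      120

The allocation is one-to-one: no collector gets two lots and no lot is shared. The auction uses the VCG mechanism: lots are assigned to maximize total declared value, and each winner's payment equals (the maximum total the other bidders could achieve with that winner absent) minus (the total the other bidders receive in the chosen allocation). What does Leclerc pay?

Leclerc pays $56.

Efficient allocation: Watson→Lot C ($148), Okafor→Lot F ($171), Osei→Lot D ($99), Leclerc→Lot E ($118), Petrov→Lot G ($120); total welfare W = $656.
Leclerc receives Lot E at value $118, so the others get W − 118 = $538.
Without Leclerc: best allocation of the remaining 4 bidders over all 5 lots is Watson→Lot E ($175), Okafor→Lot C ($122), Osei→Lot F ($177), Petrov→Lot G ($120), total $594.
VCG payment = (others' best without Leclerc) − (others' welfare with Leclerc) = 594 − 538 = $56.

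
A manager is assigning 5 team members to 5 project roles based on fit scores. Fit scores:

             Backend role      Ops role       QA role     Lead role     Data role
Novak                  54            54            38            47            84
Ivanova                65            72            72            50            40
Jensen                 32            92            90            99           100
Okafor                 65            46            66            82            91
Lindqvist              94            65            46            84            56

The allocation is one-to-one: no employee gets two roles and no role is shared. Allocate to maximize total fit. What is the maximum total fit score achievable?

Maximum total: 424 pts

This is a one-to-one assignment (maximum-weight bipartite matching).
Optimal: Novak→Data role (84 pts), Ivanova→QA role (72 pts), Jensen→Ops role (92 pts), Okafor→Lead role (82 pts), Lindqvist→Backend role (94 pts) — total 84+72+92+82+94 = 424 pts.
Next-best assignment: Novak→Data role, Ivanova→Ops role, Jensen→QA role, Okafor→Lead role, Lindqvist→Backend role = 422 pts.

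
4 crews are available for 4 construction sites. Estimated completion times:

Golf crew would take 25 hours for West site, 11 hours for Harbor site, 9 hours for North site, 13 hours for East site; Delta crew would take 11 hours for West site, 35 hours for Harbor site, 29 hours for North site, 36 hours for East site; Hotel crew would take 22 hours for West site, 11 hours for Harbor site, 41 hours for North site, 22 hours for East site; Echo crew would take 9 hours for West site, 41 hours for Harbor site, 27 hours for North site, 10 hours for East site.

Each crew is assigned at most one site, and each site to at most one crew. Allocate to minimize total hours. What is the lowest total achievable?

Optimal: Golf crew→North site (9 hours), Delta crew→West site (11 hours), Hotel crew→Harbor site (11 hours), Echo crew→East site (10 hours) — total 9+11+11+10 = 41 hours.
Column-greedy (each site in turn goes to its cheapest remaining crew) gives 71 hours, worse by 30.
Next-best assignment: Golf crew→East site, Delta crew→West site, Hotel crew→Harbor site, Echo crew→North site = 62 hours.
Every other assignment is strictly worse.

Min total: 41 hours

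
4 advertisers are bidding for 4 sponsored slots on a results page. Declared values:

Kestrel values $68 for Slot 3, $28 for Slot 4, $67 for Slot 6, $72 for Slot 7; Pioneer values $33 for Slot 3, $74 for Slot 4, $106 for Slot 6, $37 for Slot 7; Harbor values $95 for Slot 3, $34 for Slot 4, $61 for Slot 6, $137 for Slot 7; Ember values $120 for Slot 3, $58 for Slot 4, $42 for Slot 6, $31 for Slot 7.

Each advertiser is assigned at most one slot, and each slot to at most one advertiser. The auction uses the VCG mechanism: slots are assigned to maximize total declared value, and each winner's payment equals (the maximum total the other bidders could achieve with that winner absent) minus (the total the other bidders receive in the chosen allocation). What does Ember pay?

Ember pays $33.

Efficient allocation: Kestrel→Slot 6 ($67), Pioneer→Slot 4 ($74), Harbor→Slot 7 ($137), Ember→Slot 3 ($120); total welfare W = $398.
Ember receives Slot 3 at value $120, so the others get W − 120 = $278.
Without Ember: best allocation of the remaining 3 bidders over all 4 slots is Kestrel→Slot 3 ($68), Pioneer→Slot 6 ($106), Harbor→Slot 7 ($137), total $311.
VCG payment = (others' best without Ember) − (others' welfare with Ember) = 311 − 278 = $33.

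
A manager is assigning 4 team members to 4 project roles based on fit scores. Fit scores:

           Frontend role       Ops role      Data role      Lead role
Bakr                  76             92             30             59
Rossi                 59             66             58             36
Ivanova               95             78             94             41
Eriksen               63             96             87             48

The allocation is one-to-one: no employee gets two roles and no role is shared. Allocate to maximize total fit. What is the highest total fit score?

Maximum total: 310 pts

Optimal: Bakr→Ops role (92 pts), Rossi→Lead role (36 pts), Ivanova→Frontend role (95 pts), Eriksen→Data role (87 pts) — total 92+36+95+87 = 310 pts.
Row-greedy (each employee in turn takes its best remaining role) gives 293 pts, worse by 17.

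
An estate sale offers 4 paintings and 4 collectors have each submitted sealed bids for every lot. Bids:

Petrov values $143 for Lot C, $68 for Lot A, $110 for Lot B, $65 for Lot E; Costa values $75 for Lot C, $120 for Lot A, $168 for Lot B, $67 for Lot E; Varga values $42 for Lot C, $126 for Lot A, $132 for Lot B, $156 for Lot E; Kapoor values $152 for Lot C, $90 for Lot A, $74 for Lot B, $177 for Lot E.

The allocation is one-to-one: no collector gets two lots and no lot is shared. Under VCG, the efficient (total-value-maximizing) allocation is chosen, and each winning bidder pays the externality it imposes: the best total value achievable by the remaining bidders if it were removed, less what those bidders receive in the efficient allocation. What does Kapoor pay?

Efficient allocation: Petrov→Lot C ($143), Costa→Lot B ($168), Varga→Lot A ($126), Kapoor→Lot E ($177); total welfare W = $614.
Kapoor receives Lot E at value $177, so the others get W − 177 = $437.
Without Kapoor: best allocation of the remaining 3 bidders over all 4 lots is Petrov→Lot C ($143), Costa→Lot B ($168), Varga→Lot E ($156), total $467.
VCG payment = (others' best without Kapoor) − (others' welfare with Kapoor) = 467 − 437 = $30.

Kapoor pays $30.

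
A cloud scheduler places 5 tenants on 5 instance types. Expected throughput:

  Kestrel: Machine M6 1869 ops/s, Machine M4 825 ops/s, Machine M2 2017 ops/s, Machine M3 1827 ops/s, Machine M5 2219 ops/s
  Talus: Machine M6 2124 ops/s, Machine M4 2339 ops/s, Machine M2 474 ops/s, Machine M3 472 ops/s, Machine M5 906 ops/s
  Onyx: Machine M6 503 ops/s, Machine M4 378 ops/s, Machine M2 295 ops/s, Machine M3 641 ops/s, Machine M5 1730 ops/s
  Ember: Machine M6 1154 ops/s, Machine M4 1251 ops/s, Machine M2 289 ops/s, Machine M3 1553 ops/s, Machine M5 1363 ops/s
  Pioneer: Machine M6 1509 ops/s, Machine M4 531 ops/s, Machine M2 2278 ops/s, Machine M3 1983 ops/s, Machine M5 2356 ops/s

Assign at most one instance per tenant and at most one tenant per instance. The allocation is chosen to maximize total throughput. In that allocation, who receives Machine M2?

Pioneer receives Machine M2.

This is a one-to-one assignment (maximum-weight bipartite matching).
Optimal: Kestrel→Machine M6 (1869 ops/s), Talus→Machine M4 (2339 ops/s), Onyx→Machine M5 (1730 ops/s), Ember→Machine M3 (1553 ops/s), Pioneer→Machine M2 (2278 ops/s) — total 1869+2339+1730+1553+2278 = 9769 ops/s.
Max-entry greedy (repeatedly take the single best remaining cell) gives 8768 ops/s, worse by 1001.
Next-best assignment: Kestrel→Machine M3, Talus→Machine M4, Onyx→Machine M5, Ember→Machine M6, Pioneer→Machine M2 = 9328 ops/s.
Pioneer's own top instance is Machine M5 (2356 ops/s), but forcing Pioneer→Machine M5 and reassigning the rest optimally gives only 8768 ops/s — worse by 1001.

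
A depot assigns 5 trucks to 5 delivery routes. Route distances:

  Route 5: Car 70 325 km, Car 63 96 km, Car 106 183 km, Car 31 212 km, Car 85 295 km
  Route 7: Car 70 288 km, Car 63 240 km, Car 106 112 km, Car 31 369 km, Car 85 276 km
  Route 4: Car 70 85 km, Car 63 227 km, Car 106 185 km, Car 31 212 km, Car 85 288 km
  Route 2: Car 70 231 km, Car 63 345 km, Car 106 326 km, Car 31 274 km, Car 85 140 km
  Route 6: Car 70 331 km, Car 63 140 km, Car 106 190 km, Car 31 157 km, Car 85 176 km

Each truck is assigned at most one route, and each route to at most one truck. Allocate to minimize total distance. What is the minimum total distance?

Treat this as an assignment problem: match each truck to one route.
Optimal: Car 70→Route 4 (85 km), Car 63→Route 5 (96 km), Car 106→Route 7 (112 km), Car 31→Route 6 (157 km), Car 85→Route 2 (140 km) — total 85+96+112+157+140 = 590 km.
Next-best assignment: Car 70→Route 4, Car 63→Route 6, Car 106→Route 7, Car 31→Route 5, Car 85→Route 2 = 689 km.

Min total: 590 km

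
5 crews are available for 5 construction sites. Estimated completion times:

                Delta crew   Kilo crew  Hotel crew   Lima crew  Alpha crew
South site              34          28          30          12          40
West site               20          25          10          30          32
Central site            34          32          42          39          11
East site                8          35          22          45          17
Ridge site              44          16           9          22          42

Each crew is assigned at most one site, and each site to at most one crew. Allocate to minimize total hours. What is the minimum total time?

Minimum total: 57 hours

Optimal: Delta crew→East site (8 hours), Kilo crew→Ridge site (16 hours), Hotel crew→West site (10 hours), Lima crew→South site (12 hours), Alpha crew→Central site (11 hours) — total 8+16+10+12+11 = 57 hours.
Min-entry greedy (repeatedly take the single cheapest remaining cell) gives 65 hours, worse by 8.
Next-best assignment: Delta crew→East site, Kilo crew→West site, Hotel crew→Ridge site, Lima crew→South site, Alpha crew→Central site = 65 hours.
No other one-to-one assignment undercuts 57 hours.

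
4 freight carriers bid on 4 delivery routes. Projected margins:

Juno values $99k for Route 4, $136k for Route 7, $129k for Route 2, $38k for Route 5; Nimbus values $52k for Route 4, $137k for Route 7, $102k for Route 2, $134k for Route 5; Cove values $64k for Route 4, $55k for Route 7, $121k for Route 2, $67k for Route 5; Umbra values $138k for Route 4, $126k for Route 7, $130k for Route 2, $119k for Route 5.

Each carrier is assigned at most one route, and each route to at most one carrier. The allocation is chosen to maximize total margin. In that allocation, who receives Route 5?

Nimbus receives Route 5.

Optimal: Juno→Route 7 ($136k), Nimbus→Route 5 ($134k), Cove→Route 2 ($121k), Umbra→Route 4 ($138k) — total 136+134+121+138 = $529k.
Max-entry greedy (repeatedly take the single best remaining cell) gives $471k, worse by 58.
Every other assignment is strictly worse.
Nimbus's own top route is Route 7 ($137k), but forcing Nimbus→Route 7 and reassigning the rest optimally gives only $476k — worse by 53.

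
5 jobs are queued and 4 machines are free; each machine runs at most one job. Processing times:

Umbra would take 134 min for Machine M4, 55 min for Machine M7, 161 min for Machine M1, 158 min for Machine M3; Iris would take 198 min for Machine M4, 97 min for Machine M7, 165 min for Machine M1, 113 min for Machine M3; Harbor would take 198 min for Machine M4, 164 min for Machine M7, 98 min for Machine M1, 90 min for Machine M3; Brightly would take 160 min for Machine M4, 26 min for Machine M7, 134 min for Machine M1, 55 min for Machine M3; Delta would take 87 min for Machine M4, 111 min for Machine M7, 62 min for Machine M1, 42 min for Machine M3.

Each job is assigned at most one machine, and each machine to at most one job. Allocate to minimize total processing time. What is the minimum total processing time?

Treat this as an assignment problem: match each job to one machine.
Optimal: Delta→Machine M4 (87 min), Umbra→Machine M7 (55 min), Harbor→Machine M1 (98 min), Brightly→Machine M3 (55 min) — total 87+55+98+55 = 295 min.
Row-greedy (each job in turn takes its cheapest remaining machine) gives 426 min, worse by 131.
Next-best assignment: Umbra→Machine M4, Brightly→Machine M7, Harbor→Machine M1, Delta→Machine M3 = 300 min.
Swapping Harbor↔Delta (Harbor→Machine M4 198 min, Delta→Machine M1 62 min) adds 75.
No other one-to-one assignment undercuts 295 min.

Min total: 295 min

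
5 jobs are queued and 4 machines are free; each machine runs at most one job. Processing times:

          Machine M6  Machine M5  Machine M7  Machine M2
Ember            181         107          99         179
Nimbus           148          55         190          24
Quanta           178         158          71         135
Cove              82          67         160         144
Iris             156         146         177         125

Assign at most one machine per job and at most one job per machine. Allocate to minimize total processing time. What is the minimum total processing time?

Min total: 284 min

Optimal: Cove→Machine M6 (82 min), Ember→Machine M5 (107 min), Quanta→Machine M7 (71 min), Nimbus→Machine M2 (24 min) — total 82+107+71+24 = 284 min.
Column-greedy (each machine in turn goes to its cheapest remaining job) gives 333 min, worse by 49.
Next-best assignment: Iris→Machine M6, Cove→Machine M5, Quanta→Machine M7, Nimbus→Machine M2 = 318 min.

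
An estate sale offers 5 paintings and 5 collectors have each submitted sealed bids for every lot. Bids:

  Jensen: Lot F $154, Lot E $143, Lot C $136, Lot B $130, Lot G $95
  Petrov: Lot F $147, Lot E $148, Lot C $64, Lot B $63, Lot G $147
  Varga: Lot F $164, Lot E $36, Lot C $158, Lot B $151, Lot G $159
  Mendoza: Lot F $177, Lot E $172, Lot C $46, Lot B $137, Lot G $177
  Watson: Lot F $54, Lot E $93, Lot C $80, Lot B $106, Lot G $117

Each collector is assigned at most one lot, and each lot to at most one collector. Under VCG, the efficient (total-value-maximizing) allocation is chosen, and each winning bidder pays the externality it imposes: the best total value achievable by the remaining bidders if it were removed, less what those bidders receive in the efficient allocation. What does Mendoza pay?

Efficient allocation: Jensen→Lot F ($154), Petrov→Lot E ($148), Varga→Lot C ($158), Mendoza→Lot G ($177), Watson→Lot B ($106); total welfare W = $743.
Mendoza receives Lot G at value $177, so the others get W − 177 = $566.
Without Mendoza: best allocation of the remaining 4 bidders over all 5 lots is Jensen→Lot F ($154), Petrov→Lot E ($148), Varga→Lot C ($158), Watson→Lot G ($117), total $577.
VCG payment = (others' best without Mendoza) − (others' welfare with Mendoza) = 577 − 566 = $11.

Mendoza pays $11.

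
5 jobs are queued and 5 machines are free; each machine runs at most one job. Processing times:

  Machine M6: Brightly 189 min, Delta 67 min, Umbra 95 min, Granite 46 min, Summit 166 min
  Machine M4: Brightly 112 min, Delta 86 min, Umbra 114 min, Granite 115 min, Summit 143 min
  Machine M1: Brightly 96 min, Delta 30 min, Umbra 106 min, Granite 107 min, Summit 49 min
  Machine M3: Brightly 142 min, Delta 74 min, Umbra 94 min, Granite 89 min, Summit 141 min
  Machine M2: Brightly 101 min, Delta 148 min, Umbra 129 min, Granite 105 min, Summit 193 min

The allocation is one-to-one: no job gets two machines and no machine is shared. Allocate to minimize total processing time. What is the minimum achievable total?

Minimum total: 376 min

Optimal: Brightly→Machine M2 (101 min), Delta→Machine M4 (86 min), Umbra→Machine M3 (94 min), Granite→Machine M6 (46 min), Summit→Machine M1 (49 min) — total 101+86+94+46+49 = 376 min.
Min-entry greedy (repeatedly take the single cheapest remaining cell) gives 414 min, worse by 38.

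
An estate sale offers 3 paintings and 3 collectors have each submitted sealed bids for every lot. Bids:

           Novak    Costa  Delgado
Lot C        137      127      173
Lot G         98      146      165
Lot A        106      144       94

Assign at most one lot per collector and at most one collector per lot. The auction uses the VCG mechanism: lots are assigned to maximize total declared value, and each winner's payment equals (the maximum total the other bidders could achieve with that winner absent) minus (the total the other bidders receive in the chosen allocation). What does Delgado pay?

Efficient allocation: Novak→Lot C ($137), Costa→Lot A ($144), Delgado→Lot G ($165); total welfare W = $446.
Delgado receives Lot G at value $165, so the others get W − 165 = $281.
Without Delgado: best allocation of the remaining 2 bidders over all 3 lots is Novak→Lot C ($137), Costa→Lot G ($146), total $283.
VCG payment = (others' best without Delgado) − (others' welfare with Delgado) = 283 − 281 = $2.

Delgado pays $2.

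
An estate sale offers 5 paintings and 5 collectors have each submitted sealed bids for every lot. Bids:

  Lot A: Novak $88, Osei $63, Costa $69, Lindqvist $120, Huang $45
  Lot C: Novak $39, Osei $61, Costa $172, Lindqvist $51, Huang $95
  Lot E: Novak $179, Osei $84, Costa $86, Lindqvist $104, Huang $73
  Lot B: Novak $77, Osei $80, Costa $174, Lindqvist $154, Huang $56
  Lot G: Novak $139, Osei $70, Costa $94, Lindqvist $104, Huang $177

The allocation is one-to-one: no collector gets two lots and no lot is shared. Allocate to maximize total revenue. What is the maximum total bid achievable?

Treat this as an assignment problem: match each collector to one lot.
Optimal: Novak→Lot E ($179), Osei→Lot A ($63), Costa→Lot C ($172), Lindqvist→Lot B ($154), Huang→Lot G ($177) — total 179+63+172+154+177 = $745.
Column-greedy (each lot in turn goes to its best remaining collector) gives $728, worse by 17.
Every other assignment is strictly worse.

Max total: $745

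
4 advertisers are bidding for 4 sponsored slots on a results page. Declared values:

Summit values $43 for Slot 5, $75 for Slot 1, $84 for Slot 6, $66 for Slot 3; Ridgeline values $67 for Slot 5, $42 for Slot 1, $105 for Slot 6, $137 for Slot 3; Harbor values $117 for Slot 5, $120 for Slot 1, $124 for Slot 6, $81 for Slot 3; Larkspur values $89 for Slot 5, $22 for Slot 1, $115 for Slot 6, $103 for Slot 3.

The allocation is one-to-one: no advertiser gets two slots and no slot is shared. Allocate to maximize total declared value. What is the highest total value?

Optimal: Summit→Slot 1 ($75), Ridgeline→Slot 3 ($137), Harbor→Slot 5 ($117), Larkspur→Slot 6 ($115) — total 75+137+117+115 = $444.
Max-entry greedy (repeatedly take the single best remaining cell) gives $425, worse by 19.
Next-best assignment: Summit→Slot 6, Ridgeline→Slot 3, Harbor→Slot 1, Larkspur→Slot 5 = $430.
Every other assignment is strictly worse.

Max total: $444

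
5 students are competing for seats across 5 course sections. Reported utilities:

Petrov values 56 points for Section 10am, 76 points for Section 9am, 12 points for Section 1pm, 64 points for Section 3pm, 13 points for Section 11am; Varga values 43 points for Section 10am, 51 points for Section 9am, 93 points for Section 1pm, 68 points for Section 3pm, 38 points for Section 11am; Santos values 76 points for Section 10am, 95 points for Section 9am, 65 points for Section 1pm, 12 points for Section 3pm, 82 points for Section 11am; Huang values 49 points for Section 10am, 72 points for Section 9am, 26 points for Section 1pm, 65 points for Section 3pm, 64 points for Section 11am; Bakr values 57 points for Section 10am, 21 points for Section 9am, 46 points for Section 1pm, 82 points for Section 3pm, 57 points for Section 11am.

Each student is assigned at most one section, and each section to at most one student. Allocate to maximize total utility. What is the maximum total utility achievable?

Max total: 391 points

Optimal: Petrov→Section 9am (76 points), Varga→Section 1pm (93 points), Santos→Section 10am (76 points), Huang→Section 11am (64 points), Bakr→Section 3pm (82 points) — total 76+93+76+64+82 = 391 points.
Row-greedy (each student in turn takes its best remaining section) gives 373 points, worse by 18.
Next-best assignment: Petrov→Section 10am, Varga→Section 1pm, Santos→Section 9am, Huang→Section 11am, Bakr→Section 3pm = 390 points.
Swapping Varga↔Petrov (Varga→Section 9am 51 points, Petrov→Section 1pm 12 points) loses 106.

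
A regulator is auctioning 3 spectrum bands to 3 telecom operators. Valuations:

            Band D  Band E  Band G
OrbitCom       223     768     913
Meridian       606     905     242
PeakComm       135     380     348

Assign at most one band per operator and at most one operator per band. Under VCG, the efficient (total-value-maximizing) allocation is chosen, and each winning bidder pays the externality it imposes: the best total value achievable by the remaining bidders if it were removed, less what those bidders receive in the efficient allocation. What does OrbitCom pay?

OrbitCom pays $213M.

Efficient allocation: OrbitCom→Band G ($913M), Meridian→Band E ($905M), PeakComm→Band D ($135M); total welfare W = $1953M.
OrbitCom receives Band G at value $913M, so the others get W − 913 = $1040M.
Without OrbitCom: best allocation of the remaining 2 bidders over all 3 bands is Meridian→Band E ($905M), PeakComm→Band G ($348M), total $1253M.
VCG payment = (others' best without OrbitCom) − (others' welfare with OrbitCom) = 1253 − 1040 = $213M.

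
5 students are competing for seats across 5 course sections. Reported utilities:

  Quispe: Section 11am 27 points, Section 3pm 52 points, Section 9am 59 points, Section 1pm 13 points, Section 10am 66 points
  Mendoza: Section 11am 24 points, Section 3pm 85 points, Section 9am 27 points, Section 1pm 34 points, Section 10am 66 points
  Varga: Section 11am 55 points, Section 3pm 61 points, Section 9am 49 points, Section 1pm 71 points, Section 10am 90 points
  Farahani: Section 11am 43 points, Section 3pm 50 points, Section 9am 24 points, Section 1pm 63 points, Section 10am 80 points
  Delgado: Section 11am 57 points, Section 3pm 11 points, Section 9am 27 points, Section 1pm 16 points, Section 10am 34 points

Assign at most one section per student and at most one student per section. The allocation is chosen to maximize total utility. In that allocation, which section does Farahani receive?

This is a one-to-one assignment (maximum-weight bipartite matching).
Optimal: Quispe→Section 9am (59 points), Mendoza→Section 3pm (85 points), Varga→Section 10am (90 points), Farahani→Section 1pm (63 points), Delgado→Section 11am (57 points) — total 59+85+90+63+57 = 354 points.
Column-greedy (each section in turn goes to its best remaining student) gives 352 points, worse by 2.
Next-best assignment: Quispe→Section 9am, Mendoza→Section 3pm, Varga→Section 1pm, Farahani→Section 10am, Delgado→Section 11am = 352 points.
Checked against all permutations: 354 points is optimal.
Farahani's own top section is Section 10am (80 points), but forcing Farahani→Section 10am and reassigning the rest optimally gives only 352 points — worse by 2.

Farahani receives Section 1pm.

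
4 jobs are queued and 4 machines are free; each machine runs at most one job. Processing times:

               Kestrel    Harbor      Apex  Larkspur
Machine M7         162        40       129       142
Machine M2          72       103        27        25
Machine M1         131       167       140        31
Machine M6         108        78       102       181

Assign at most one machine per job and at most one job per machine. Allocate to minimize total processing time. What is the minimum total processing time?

Minimum total: 206 min

Optimal: Kestrel→Machine M6 (108 min), Harbor→Machine M7 (40 min), Apex→Machine M2 (27 min), Larkspur→Machine M1 (31 min) — total 108+40+27+31 = 206 min.
Row-greedy (each job in turn takes its cheapest remaining machine) gives 245 min, worse by 39.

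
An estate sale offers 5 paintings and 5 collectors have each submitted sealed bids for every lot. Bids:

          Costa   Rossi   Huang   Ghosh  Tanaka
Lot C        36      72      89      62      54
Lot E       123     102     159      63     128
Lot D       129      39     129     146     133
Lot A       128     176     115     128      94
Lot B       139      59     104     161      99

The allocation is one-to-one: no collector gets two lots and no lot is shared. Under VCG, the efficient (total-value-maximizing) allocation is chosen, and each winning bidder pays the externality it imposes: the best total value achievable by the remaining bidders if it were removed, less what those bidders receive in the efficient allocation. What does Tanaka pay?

Tanaka pays $70.

Efficient allocation: Costa→Lot D ($129), Rossi→Lot A ($176), Huang→Lot C ($89), Ghosh→Lot B ($161), Tanaka→Lot E ($128); total welfare W = $683.
Tanaka receives Lot E at value $128, so the others get W − 128 = $555.
Without Tanaka: best allocation of the remaining 4 bidders over all 5 lots is Costa→Lot D ($129), Rossi→Lot A ($176), Huang→Lot E ($159), Ghosh→Lot B ($161), total $625.
VCG payment = (others' best without Tanaka) − (others' welfare with Tanaka) = 625 − 555 = $70.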